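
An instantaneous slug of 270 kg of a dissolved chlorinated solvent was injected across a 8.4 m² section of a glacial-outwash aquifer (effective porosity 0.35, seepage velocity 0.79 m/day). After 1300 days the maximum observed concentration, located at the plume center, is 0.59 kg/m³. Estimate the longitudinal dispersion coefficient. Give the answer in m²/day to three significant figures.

1.48 m²/day

At the plume center C_max = M/(n_e·A·√(4πDt)), so D = M²/(4πt·(n_e·A·C_max)²).
n_e·A·C_max = 0.35 × 8.4 × 0.59 = 1.735 kg/m.
D = 270²/(4π × 1300 × 1.735²) = 1.48 m²/day.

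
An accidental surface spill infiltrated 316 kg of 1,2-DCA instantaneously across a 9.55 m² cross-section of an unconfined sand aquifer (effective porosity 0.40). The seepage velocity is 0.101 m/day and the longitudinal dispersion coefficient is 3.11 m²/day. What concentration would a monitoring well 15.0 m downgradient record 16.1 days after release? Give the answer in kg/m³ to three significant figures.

1.35 kg/m³

For an instantaneous plane source, C(x,t) = M/(n_e·A·√(4πDt)) · exp(−(x−vt)²/(4Dt)), with n_e·A the pore (flow) area.
Plume center vt = 0.101 × 16.1 = 1.6261 m, so the well at 15.0 m is 13.3739 m downgradient of the peak.
√(4πDt) = 25.08 m, giving peak height M/(n_e·A·√(4πDt)) = 316/(0.40 × 9.55 × 25.08) = 3.298 kg/m³.
(x−vt)²/(4Dt) = (13.3739)²/(4 × 3.11 × 16.1) = 0.8930; exp(−0.8930) = 0.4094.
C = 3.298 × 0.4094 = 1.35 kg/m³.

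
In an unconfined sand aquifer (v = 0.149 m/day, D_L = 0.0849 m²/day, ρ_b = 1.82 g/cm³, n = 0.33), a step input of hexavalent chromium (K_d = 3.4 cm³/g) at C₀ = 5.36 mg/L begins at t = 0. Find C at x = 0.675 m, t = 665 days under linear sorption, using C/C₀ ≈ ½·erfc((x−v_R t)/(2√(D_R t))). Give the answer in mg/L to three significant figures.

5.17 mg/L

Retardation factor R = 1 + ρ_b·K_d/n = 1 + 1.82 × 3.4/0.33 = 19.75.
Sorption retards both mechanisms: v_R = v/R = 0.007544 m/day, D_R = D/R = 0.004299 m²/day.
v_R·t = 0.007544 × 665 = 5.01676 m; 2√(D_R t) = 3.382 m; argument = (0.675 − 5.01676)/3.382 = -1.284.
C = C₀ × ½·erfc(-1.284) = 5.36 × 0.9653 = 5.17 mg/L.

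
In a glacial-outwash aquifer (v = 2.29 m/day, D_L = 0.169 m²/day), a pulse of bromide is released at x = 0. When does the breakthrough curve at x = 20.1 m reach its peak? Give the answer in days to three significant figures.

For the 1D instantaneous-source solution, setting ∂C/∂t = 0 at fixed x gives v²t² + 2Dt − x² = 0, so t = (√(D² + v²x²) − D)/v².
√(D² + v²x²) = √(0.169² + 2.29² × 20.1²) = 46.03; v² = 5.2441.
t = (46.03 − 0.169)/5.2441 = 8.75 days (vs. the pure-advection estimate x/v = 8.78 d).

8.75 days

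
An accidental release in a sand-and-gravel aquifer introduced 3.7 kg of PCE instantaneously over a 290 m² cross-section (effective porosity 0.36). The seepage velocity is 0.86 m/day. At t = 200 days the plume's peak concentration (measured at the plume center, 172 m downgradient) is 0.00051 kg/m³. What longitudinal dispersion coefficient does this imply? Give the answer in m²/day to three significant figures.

1.92 m²/day

At the plume center C_max = M/(n_e·A·√(4πDt)), so D = M²/(4πt·(n_e·A·C_max)²).
n_e·A·C_max = 0.36 × 290 × 0.00051 = 0.05324 kg/m.
D = 3.7²/(4π × 200 × 0.05324²) = 1.92 m²/day.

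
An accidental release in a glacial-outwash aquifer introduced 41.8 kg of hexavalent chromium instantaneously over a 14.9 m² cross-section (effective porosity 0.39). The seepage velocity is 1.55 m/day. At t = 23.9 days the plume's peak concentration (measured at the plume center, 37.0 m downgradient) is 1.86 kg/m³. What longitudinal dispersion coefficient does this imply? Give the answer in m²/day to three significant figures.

0.0498 m²/day

At the plume center C_max = M/(n_e·A·√(4πDt)), so D = M²/(4πt·(n_e·A·C_max)²).
n_e·A·C_max = 0.39 × 14.9 × 1.86 = 10.81 kg/m.
D = 41.8²/(4π × 23.9 × 10.81²) = 0.0498 m²/day.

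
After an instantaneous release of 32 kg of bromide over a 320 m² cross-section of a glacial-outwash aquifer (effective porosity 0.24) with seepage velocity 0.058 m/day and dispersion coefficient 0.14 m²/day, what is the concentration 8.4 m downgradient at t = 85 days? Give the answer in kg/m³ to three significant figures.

0.0265 kg/m³

For an instantaneous plane source, C(x,t) = M/(n_e·A·√(4πDt)) · exp(−(x−vt)²/(4Dt)), with n_e·A the pore (flow) area.
Plume center vt = 0.058 × 85 = 4.93 m, so the well at 8.4 m is 3.47 m downgradient of the peak.
√(4πDt) = 12.23 m, giving peak height M/(n_e·A·√(4πDt)) = 32/(0.24 × 320 × 12.23) = 0.03407 kg/m³.
(x−vt)²/(4Dt) = (3.47)²/(4 × 0.14 × 85) = 0.2530; exp(−0.2530) = 0.7765.
C = 0.03407 × 0.7765 = 0.0265 kg/m³.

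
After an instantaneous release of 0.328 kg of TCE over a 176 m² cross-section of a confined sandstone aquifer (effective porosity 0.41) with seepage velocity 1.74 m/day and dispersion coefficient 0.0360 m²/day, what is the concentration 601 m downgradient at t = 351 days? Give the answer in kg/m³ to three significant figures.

For an instantaneous plane source, C(x,t) = M/(n_e·A·√(4πDt)) · exp(−(x−vt)²/(4Dt)), with n_e·A the pore (flow) area.
Plume center vt = 1.74 × 351 = 610.74 m, so the well at 601 m is 9.74 m upgradient of the peak.
√(4πDt) = 12.60 m, giving peak height M/(n_e·A·√(4πDt)) = 0.328/(0.41 × 176 × 12.60) = 0.0003608 kg/m³.
(x−vt)²/(4Dt) = (-9.74)²/(4 × 0.0360 × 351) = 1.877; exp(−1.877) = 0.1530.
C = 0.0003608 × 0.1530 = 5.52e-05 kg/m³.

5.52e-05 kg/m³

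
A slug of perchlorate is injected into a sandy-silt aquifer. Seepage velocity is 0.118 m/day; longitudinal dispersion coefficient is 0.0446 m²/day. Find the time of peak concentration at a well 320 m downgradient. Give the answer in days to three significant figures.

For the 1D instantaneous-source solution, setting ∂C/∂t = 0 at fixed x gives v²t² + 2Dt − x² = 0, so t = (√(D² + v²x²) − D)/v².
√(D² + v²x²) = √(0.0446² + 0.118² × 320²) = 37.76; v² = 0.013924.
t = (37.76 − 0.0446)/0.013924 = 2710 days (vs. the pure-advection estimate x/v = 2710 d).

2710 days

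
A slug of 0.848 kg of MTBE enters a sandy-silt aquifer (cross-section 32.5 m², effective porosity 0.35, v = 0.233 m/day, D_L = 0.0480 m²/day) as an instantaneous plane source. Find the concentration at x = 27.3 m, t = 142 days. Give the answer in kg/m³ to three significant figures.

0.00236 kg/m³

For an instantaneous plane source, C(x,t) = M/(n_e·A·√(4πDt)) · exp(−(x−vt)²/(4Dt)), with n_e·A the pore (flow) area.
Plume center vt = 0.233 × 142 = 33.086 m, so the well at 27.3 m is 5.786 m upgradient of the peak.
√(4πDt) = 9.255 m, giving peak height M/(n_e·A·√(4πDt)) = 0.848/(0.35 × 32.5 × 9.255) = 0.008055 kg/m³.
(x−vt)²/(4Dt) = (-5.786)²/(4 × 0.0480 × 142) = 1.228; exp(−1.228) = 0.2929.
C = 0.008055 × 0.2929 = 0.00236 kg/m³.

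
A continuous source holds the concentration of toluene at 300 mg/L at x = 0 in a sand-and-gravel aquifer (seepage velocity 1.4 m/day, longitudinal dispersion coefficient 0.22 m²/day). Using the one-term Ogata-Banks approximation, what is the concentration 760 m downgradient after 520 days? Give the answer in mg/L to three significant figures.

5.16 mg/L

For a continuous step input, C/C₀ ≈ ½·erfc((x−vt)/(2√(Dt))).
vt = 1.4 × 520 = 728 m and 2√(Dt) = 2√(0.22 × 520) = 21.39 m.
Argument (x−vt)/(2√(Dt)) = (760 − 728)/21.39 = 1.496; ½·erfc(1.496) = 0.01719.
C = 300 × 0.01719 = 5.16 mg/L.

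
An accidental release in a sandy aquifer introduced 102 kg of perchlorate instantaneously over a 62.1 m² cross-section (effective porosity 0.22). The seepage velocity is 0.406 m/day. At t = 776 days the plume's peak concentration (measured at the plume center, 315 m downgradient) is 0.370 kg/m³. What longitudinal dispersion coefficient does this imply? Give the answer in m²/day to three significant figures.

0.0418 m²/day

At the plume center C_max = M/(n_e·A·√(4πDt)), so D = M²/(4πt·(n_e·A·C_max)²).
n_e·A·C_max = 0.22 × 62.1 × 0.370 = 5.055 kg/m.
D = 102²/(4π × 776 × 5.055²) = 0.0418 m²/day.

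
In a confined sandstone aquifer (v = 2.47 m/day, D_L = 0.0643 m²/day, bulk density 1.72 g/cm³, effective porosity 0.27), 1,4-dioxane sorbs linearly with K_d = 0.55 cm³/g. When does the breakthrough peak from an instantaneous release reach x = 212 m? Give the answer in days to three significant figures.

387 days

Retardation factor R = 1 + ρ_b·K_d/n = 1 + 1.72 × 0.55/0.27 = 4.504.
Sorption retards both mechanisms: v_R = v/R = 0.5484 m/day, D_R = D/R = 0.01428 m²/day.
Peak time from v_R²t² + 2D_R t − x² = 0: t = (√(D_R² + v_R²x²) − D_R)/v_R².
√(D_R² + v_R²x²) = √(0.01428² + 0.5484² × 212²) = 116.3; v_R² = 0.3007.
t = (116.3 − 0.01428)/0.3007 = 387 days.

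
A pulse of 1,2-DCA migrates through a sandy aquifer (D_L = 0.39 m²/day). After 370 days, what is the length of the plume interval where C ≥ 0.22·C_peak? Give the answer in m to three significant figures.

59.1 m

The plume is Gaussian with σ = √(2Dt) = √(2 × 0.39 × 370) = 16.99 m.
C/C_peak = exp(−Δx²/(2σ²)) = 0.22 ⇒ Δx = σ·√(−2 ln 0.22) = 16.99 × 1.740 = 29.56 m.
Width = 2Δx = 59.1 m.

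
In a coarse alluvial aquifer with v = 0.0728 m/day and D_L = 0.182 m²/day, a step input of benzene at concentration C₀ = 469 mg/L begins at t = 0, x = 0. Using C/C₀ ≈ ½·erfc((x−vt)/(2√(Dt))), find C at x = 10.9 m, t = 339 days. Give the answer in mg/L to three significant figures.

419 mg/L

For a continuous step input, C/C₀ ≈ ½·erfc((x−vt)/(2√(Dt))).
vt = 0.0728 × 339 = 24.6792 m and 2√(Dt) = 2√(0.182 × 339) = 15.71 m.
Argument (x−vt)/(2√(Dt)) = (10.9 − 24.6792)/15.71 = -0.8771; ½·erfc(-0.8771) = 0.8926.
C = 469 × 0.8926 = 419 mg/L.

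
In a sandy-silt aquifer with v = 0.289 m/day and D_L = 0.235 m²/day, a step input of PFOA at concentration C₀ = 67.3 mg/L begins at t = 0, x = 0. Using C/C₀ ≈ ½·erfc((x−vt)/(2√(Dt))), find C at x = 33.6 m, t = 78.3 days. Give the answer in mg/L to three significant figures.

2.37 mg/L

For a continuous step input, C/C₀ ≈ ½·erfc((x−vt)/(2√(Dt))).
vt = 0.289 × 78.3 = 22.6287 m and 2√(Dt) = 2√(0.235 × 78.3) = 8.579 m.
Argument (x−vt)/(2√(Dt)) = (33.6 − 22.6287)/8.579 = 1.279; ½·erfc(1.279) = 0.03524.
C = 67.3 × 0.03524 = 2.37 mg/L.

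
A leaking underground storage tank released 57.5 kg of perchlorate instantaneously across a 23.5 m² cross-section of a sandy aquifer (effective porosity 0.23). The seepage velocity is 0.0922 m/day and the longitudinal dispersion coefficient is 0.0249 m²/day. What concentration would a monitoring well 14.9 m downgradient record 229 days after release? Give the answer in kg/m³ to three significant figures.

0.231 kg/m³

For an instantaneous plane source, C(x,t) = M/(n_e·A·√(4πDt)) · exp(−(x−vt)²/(4Dt)), with n_e·A the pore (flow) area.
Plume center vt = 0.0922 × 229 = 21.1138 m, so the well at 14.9 m is 6.2138 m upgradient of the peak.
√(4πDt) = 8.465 m, giving peak height M/(n_e·A·√(4πDt)) = 57.5/(0.23 × 23.5 × 8.465) = 1.257 kg/m³.
(x−vt)²/(4Dt) = (-6.2138)²/(4 × 0.0249 × 229) = 1.693; exp(−1.693) = 0.1840.
C = 1.257 × 0.1840 = 0.231 kg/m³.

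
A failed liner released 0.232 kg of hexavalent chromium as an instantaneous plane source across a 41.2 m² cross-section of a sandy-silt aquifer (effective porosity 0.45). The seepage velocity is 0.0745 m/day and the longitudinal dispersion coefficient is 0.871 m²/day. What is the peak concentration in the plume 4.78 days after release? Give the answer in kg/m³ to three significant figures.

0.00173 kg/m³

The peak of an instantaneous 1D plume sits at x = vt; there the Gaussian factor is 1 and C_max = M/(n_e·A·√(4πDt)), where n_e·A is the pore area the mass is dissolved in.
√(4πDt) = √(4π × 0.871 × 4.78) = 7.233 m, so C_max = 0.232/(0.45 × 41.2 × 7.233) = 0.00173 kg/m³.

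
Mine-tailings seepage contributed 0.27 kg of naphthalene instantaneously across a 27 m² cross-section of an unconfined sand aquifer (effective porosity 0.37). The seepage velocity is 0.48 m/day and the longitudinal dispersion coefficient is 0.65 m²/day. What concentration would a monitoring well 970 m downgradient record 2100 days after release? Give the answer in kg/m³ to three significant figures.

For an instantaneous plane source, C(x,t) = M/(n_e·A·√(4πDt)) · exp(−(x−vt)²/(4Dt)), with n_e·A the pore (flow) area.
Plume center vt = 0.48 × 2100 = 1008 m, so the well at 970 m is 38 m upgradient of the peak.
√(4πDt) = 131.0 m, giving peak height M/(n_e·A·√(4πDt)) = 0.27/(0.37 × 27 × 131.0) = 0.0002063 kg/m³.
(x−vt)²/(4Dt) = (-38)²/(4 × 0.65 × 2100) = 0.2645; exp(−0.2645) = 0.7676.
C = 0.0002063 × 0.7676 = 0.000158 kg/m³.

0.000158 kg/m³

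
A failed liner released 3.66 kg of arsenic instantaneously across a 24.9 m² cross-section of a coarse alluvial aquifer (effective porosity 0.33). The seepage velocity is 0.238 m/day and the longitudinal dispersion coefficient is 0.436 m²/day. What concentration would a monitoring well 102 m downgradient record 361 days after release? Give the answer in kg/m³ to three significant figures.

For an instantaneous plane source, C(x,t) = M/(n_e·A·√(4πDt)) · exp(−(x−vt)²/(4Dt)), with n_e·A the pore (flow) area.
Plume center vt = 0.238 × 361 = 85.918 m, so the well at 102 m is 16.082 m downgradient of the peak.
√(4πDt) = 44.47 m, giving peak height M/(n_e·A·√(4πDt)) = 3.66/(0.33 × 24.9 × 44.47) = 0.01002 kg/m³.
(x−vt)²/(4Dt) = (16.082)²/(4 × 0.436 × 361) = 0.4108; exp(−0.4108) = 0.6631.
C = 0.01002 × 0.6631 = 0.00664 kg/m³.

0.00664 kg/m³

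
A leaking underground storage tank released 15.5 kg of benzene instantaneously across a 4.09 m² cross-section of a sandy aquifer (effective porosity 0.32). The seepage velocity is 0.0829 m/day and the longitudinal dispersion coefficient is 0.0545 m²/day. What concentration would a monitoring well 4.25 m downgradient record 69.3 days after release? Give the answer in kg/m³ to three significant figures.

For an instantaneous plane source, C(x,t) = M/(n_e·A·√(4πDt)) · exp(−(x−vt)²/(4Dt)), with n_e·A the pore (flow) area.
Plume center vt = 0.0829 × 69.3 = 5.74497 m, so the well at 4.25 m is 1.49497 m upgradient of the peak.
√(4πDt) = 6.889 m, giving peak height M/(n_e·A·√(4πDt)) = 15.5/(0.32 × 4.09 × 6.889) = 1.719 kg/m³.
(x−vt)²/(4Dt) = (-1.49497)²/(4 × 0.0545 × 69.3) = 0.1479; exp(−0.1479) = 0.8625.
C = 1.719 × 0.8625 = 1.48 kg/m³.

1.48 kg/m³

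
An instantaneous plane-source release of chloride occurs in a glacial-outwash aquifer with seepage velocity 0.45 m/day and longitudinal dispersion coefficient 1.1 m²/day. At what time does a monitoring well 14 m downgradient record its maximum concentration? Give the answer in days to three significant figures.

26.1 days

For the 1D instantaneous-source solution, setting ∂C/∂t = 0 at fixed x gives v²t² + 2Dt − x² = 0, so t = (√(D² + v²x²) − D)/v².
√(D² + v²x²) = √(1.1² + 0.45² × 14²) = 6.395; v² = 0.2025.
t = (6.395 − 1.1)/0.2025 = 26.1 days (vs. the pure-advection estimate x/v = 31.1 d).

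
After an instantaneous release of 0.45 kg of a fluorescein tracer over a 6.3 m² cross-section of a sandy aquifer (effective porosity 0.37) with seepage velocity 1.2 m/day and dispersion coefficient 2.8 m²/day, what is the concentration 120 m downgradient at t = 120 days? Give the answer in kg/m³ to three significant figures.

0.00194 kg/m³

For an instantaneous plane source, C(x,t) = M/(n_e·A·√(4πDt)) · exp(−(x−vt)²/(4Dt)), with n_e·A the pore (flow) area.
Plume center vt = 1.2 × 120 = 144 m, so the well at 120 m is 24 m upgradient of the peak.
√(4πDt) = 64.98 m, giving peak height M/(n_e·A·√(4πDt)) = 0.45/(0.37 × 6.3 × 64.98) = 0.002971 kg/m³.
(x−vt)²/(4Dt) = (-24)²/(4 × 2.8 × 120) = 0.4286; exp(−0.4286) = 0.6514.
C = 0.002971 × 0.6514 = 0.00194 kg/m³.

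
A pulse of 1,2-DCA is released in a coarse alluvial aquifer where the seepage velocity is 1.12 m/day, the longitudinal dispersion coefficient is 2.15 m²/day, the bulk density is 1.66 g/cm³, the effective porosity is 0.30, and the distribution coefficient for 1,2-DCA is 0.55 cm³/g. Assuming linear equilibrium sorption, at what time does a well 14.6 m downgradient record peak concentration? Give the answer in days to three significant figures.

46.2 days

Retardation factor R = 1 + ρ_b·K_d/n = 1 + 1.66 × 0.55/0.30 = 4.043.
Sorption retards both mechanisms: v_R = v/R = 0.2770 m/day, D_R = D/R = 0.5318 m²/day.
Peak time from v_R²t² + 2D_R t − x² = 0: t = (√(D_R² + v_R²x²) − D_R)/v_R².
√(D_R² + v_R²x²) = √(0.5318² + 0.2770² × 14.6²) = 4.079; v_R² = 0.07673.
t = (4.079 − 0.5318)/0.07673 = 46.2 days.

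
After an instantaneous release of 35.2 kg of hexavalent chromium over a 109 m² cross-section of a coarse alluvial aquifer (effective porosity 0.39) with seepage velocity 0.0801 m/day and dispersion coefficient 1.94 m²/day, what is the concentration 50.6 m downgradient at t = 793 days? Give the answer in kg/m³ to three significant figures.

For an instantaneous plane source, C(x,t) = M/(n_e·A·√(4πDt)) · exp(−(x−vt)²/(4Dt)), with n_e·A the pore (flow) area.
Plume center vt = 0.0801 × 793 = 63.5193 m, so the well at 50.6 m is 12.9193 m upgradient of the peak.
√(4πDt) = 139.0 m, giving peak height M/(n_e·A·√(4πDt)) = 35.2/(0.39 × 109 × 139.0) = 0.005957 kg/m³.
(x−vt)²/(4Dt) = (-12.9193)²/(4 × 1.94 × 793) = 0.02712; exp(−0.02712) = 0.9732.
C = 0.005957 × 0.9732 = 0.00580 kg/m³.

0.00580 kg/m³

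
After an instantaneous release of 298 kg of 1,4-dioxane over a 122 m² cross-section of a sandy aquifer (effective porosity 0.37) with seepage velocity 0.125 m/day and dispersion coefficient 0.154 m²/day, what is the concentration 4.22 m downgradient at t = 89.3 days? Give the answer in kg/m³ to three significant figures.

0.209 kg/m³

For an instantaneous plane source, C(x,t) = M/(n_e·A·√(4πDt)) · exp(−(x−vt)²/(4Dt)), with n_e·A the pore (flow) area.
Plume center vt = 0.125 × 89.3 = 11.1625 m, so the well at 4.22 m is 6.9425 m upgradient of the peak.
√(4πDt) = 13.15 m, giving peak height M/(n_e·A·√(4πDt)) = 298/(0.37 × 122 × 13.15) = 0.5020 kg/m³.
(x−vt)²/(4Dt) = (-6.9425)²/(4 × 0.154 × 89.3) = 0.8762; exp(−0.8762) = 0.4164.
C = 0.5020 × 0.4164 = 0.209 kg/m³.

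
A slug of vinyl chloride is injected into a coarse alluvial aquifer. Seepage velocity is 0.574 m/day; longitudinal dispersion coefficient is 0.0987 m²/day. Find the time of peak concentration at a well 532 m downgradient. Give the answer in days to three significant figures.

For the 1D instantaneous-source solution, setting ∂C/∂t = 0 at fixed x gives v²t² + 2Dt − x² = 0, so t = (√(D² + v²x²) − D)/v².
√(D² + v²x²) = √(0.0987² + 0.574² × 532²) = 305.4; v² = 0.329476.
t = (305.4 − 0.0987)/0.329476 = 927 days (vs. the pure-advection estimate x/v = 927 d).

927 days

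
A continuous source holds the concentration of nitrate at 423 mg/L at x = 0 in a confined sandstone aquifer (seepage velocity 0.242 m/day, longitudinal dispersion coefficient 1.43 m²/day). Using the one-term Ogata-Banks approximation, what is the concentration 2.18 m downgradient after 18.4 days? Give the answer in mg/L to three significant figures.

264 mg/L

For a continuous step input, C/C₀ ≈ ½·erfc((x−vt)/(2√(Dt))).
vt = 0.242 × 18.4 = 4.4528 m and 2√(Dt) = 2√(1.43 × 18.4) = 10.26 m.
Argument (x−vt)/(2√(Dt)) = (2.18 − 4.4528)/10.26 = -0.2215; ½·erfc(-0.2215) = 0.6230.
C = 423 × 0.6230 = 264 mg/L.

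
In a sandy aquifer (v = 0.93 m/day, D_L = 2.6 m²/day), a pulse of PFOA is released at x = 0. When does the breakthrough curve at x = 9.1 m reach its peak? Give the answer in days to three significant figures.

7.23 days

For the 1D instantaneous-source solution, setting ∂C/∂t = 0 at fixed x gives v²t² + 2Dt − x² = 0, so t = (√(D² + v²x²) − D)/v².
√(D² + v²x²) = √(2.6² + 0.93² × 9.1²) = 8.853; v² = 0.8649.
t = (8.853 − 2.6)/0.8649 = 7.23 days (vs. the pure-advection estimate x/v = 9.78 d).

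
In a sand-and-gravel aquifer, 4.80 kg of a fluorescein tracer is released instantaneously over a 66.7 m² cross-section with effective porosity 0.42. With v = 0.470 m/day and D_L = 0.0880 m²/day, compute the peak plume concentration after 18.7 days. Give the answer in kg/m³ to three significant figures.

0.0377 kg/m³

The peak of an instantaneous 1D plume sits at x = vt; there the Gaussian factor is 1 and C_max = M/(n_e·A·√(4πDt)), where n_e·A is the pore area the mass is dissolved in.
√(4πDt) = √(4π × 0.0880 × 18.7) = 4.547 m, so C_max = 4.80/(0.42 × 66.7 × 4.547) = 0.0377 kg/m³.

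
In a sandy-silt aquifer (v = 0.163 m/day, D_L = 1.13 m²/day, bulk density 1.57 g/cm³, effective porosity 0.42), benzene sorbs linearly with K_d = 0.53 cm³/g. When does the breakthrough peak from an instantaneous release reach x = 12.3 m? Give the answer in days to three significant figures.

Retardation factor R = 1 + ρ_b·K_d/n = 1 + 1.57 × 0.53/0.42 = 2.981.
Sorption retards both mechanisms: v_R = v/R = 0.05468 m/day, D_R = D/R = 0.3791 m²/day.
Peak time from v_R²t² + 2D_R t − x² = 0: t = (√(D_R² + v_R²x²) − D_R)/v_R².
√(D_R² + v_R²x²) = √(0.3791² + 0.05468² × 12.3²) = 0.7720; v_R² = 0.002990.
t = (0.7720 − 0.3791)/0.002990 = 131 days.

131 days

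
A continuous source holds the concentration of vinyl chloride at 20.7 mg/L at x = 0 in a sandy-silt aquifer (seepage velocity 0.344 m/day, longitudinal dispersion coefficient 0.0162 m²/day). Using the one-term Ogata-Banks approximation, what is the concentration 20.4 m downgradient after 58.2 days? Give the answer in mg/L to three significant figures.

For a continuous step input, C/C₀ ≈ ½·erfc((x−vt)/(2√(Dt))).
vt = 0.344 × 58.2 = 20.0208 m and 2√(Dt) = 2√(0.0162 × 58.2) = 1.942 m.
Argument (x−vt)/(2√(Dt)) = (20.4 − 20.0208)/1.942 = 0.1953; ½·erfc(0.1953) = 0.3912.
C = 20.7 × 0.3912 = 8.10 mg/L.

8.10 mg/L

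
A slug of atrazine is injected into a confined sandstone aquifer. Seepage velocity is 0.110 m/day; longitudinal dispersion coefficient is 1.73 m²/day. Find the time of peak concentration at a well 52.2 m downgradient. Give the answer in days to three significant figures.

353 days

For the 1D instantaneous-source solution, setting ∂C/∂t = 0 at fixed x gives v²t² + 2Dt − x² = 0, so t = (√(D² + v²x²) − D)/v².
√(D² + v²x²) = √(1.73² + 0.110² × 52.2²) = 5.997; v² = 0.0121.
t = (5.997 − 1.73)/0.0121 = 353 days (vs. the pure-advection estimate x/v = 475 d).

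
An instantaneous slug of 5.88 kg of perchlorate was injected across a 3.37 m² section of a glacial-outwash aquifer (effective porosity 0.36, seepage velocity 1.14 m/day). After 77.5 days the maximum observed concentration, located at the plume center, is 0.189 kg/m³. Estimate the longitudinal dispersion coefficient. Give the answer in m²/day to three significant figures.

At the plume center C_max = M/(n_e·A·√(4πDt)), so D = M²/(4πt·(n_e·A·C_max)²).
n_e·A·C_max = 0.36 × 3.37 × 0.189 = 0.2293 kg/m.
D = 5.88²/(4π × 77.5 × 0.2293²) = 0.675 m²/day.

0.675 m²/day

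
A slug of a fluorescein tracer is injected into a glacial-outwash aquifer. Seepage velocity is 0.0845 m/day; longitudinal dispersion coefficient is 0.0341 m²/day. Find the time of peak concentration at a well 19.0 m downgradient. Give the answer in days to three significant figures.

For the 1D instantaneous-source solution, setting ∂C/∂t = 0 at fixed x gives v²t² + 2Dt − x² = 0, so t = (√(D² + v²x²) − D)/v².
√(D² + v²x²) = √(0.0341² + 0.0845² × 19.0²) = 1.606; v² = 0.00714025.
t = (1.606 − 0.0341)/0.00714025 = 220 days (vs. the pure-advection estimate x/v = 225 d).

220 days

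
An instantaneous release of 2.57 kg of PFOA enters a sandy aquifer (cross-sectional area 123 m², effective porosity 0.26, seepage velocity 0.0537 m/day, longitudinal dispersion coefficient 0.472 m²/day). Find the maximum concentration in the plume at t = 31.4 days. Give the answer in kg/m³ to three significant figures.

The peak of an instantaneous 1D plume sits at x = vt; there the Gaussian factor is 1 and C_max = M/(n_e·A·√(4πDt)), where n_e·A is the pore area the mass is dissolved in.
√(4πDt) = √(4π × 0.472 × 31.4) = 13.65 m, so C_max = 2.57/(0.26 × 123 × 13.65) = 0.00589 kg/m³.

0.00589 kg/m³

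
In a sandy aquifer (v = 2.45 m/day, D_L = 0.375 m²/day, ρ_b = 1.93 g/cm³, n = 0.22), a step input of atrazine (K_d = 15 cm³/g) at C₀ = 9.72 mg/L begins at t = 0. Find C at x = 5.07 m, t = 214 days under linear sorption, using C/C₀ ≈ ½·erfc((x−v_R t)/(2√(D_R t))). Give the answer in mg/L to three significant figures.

1.51 mg/L

Retardation factor R = 1 + ρ_b·K_d/n = 1 + 1.93 × 15/0.22 = 132.6.
Sorption retards both mechanisms: v_R = v/R = 0.01848 m/day, D_R = D/R = 0.002828 m²/day.
v_R·t = 0.01848 × 214 = 3.95472 m; 2√(D_R t) = 1.556 m; argument = (5.07 − 3.95472)/1.556 = 0.7168.
C = C₀ × ½·erfc(0.7168) = 9.72 × 0.1554 = 1.51 mg/L.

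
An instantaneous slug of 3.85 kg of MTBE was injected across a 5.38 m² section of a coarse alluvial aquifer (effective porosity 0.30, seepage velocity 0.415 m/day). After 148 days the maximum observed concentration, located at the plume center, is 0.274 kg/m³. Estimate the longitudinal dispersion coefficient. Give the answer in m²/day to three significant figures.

At the plume center C_max = M/(n_e·A·√(4πDt)), so D = M²/(4πt·(n_e·A·C_max)²).
n_e·A·C_max = 0.30 × 5.38 × 0.274 = 0.4422 kg/m.
D = 3.85²/(4π × 148 × 0.4422²) = 0.0408 m²/day.

0.0408 m²/day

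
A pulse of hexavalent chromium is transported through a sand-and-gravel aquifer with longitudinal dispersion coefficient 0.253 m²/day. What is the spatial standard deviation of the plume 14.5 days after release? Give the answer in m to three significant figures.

Dispersive spreading gives a Gaussian with σ² = 2Dt; advection only shifts the center.
σ = √(2 × 0.253 × 14.5) = 2.71 m.

2.71 m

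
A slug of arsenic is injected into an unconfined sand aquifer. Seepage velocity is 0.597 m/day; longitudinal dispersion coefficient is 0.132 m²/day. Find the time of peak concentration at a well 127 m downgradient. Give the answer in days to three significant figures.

212 days

For the 1D instantaneous-source solution, setting ∂C/∂t = 0 at fixed x gives v²t² + 2Dt − x² = 0, so t = (√(D² + v²x²) − D)/v².
√(D² + v²x²) = √(0.132² + 0.597² × 127²) = 75.82; v² = 0.356409.
t = (75.82 − 0.132)/0.356409 = 212 days (vs. the pure-advection estimate x/v = 213 d).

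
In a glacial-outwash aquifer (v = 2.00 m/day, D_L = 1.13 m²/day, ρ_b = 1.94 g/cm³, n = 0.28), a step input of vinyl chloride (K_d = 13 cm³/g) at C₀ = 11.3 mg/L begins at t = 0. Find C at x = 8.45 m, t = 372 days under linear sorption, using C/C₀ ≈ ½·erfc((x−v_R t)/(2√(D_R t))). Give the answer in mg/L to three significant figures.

5.23 mg/L

Retardation factor R = 1 + ρ_b·K_d/n = 1 + 1.94 × 13/0.28 = 91.07.
Sorption retards both mechanisms: v_R = v/R = 0.02196 m/day, D_R = D/R = 0.01241 m²/day.
v_R·t = 0.02196 × 372 = 8.16912 m; 2√(D_R t) = 4.297 m; argument = (8.45 − 8.16912)/4.297 = 0.06537.
C = C₀ × ½·erfc(0.06537) = 11.3 × 0.4632 = 5.23 mg/L.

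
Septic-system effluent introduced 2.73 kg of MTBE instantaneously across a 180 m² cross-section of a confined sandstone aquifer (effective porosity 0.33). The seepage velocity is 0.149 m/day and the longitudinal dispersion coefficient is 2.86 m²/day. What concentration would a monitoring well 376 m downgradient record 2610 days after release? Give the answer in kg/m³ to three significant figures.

0.000149 kg/m³

For an instantaneous plane source, C(x,t) = M/(n_e·A·√(4πDt)) · exp(−(x−vt)²/(4Dt)), with n_e·A the pore (flow) area.
Plume center vt = 0.149 × 2610 = 388.89 m, so the well at 376 m is 12.89 m upgradient of the peak.
√(4πDt) = 306.3 m, giving peak height M/(n_e·A·√(4πDt)) = 2.73/(0.33 × 180 × 306.3) = 0.0001500 kg/m³.
(x−vt)²/(4Dt) = (-12.89)²/(4 × 2.86 × 2610) = 0.005565; exp(−0.005565) = 0.9945.
C = 0.0001500 × 0.9945 = 0.000149 kg/m³.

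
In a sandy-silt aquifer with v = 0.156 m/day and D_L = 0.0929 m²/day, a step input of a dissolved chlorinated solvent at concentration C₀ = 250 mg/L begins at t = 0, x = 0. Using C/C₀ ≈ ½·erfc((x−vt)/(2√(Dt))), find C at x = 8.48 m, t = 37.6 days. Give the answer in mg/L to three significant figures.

For a continuous step input, C/C₀ ≈ ½·erfc((x−vt)/(2√(Dt))).
vt = 0.156 × 37.6 = 5.8656 m and 2√(Dt) = 2√(0.0929 × 37.6) = 3.738 m.
Argument (x−vt)/(2√(Dt)) = (8.48 − 5.8656)/3.738 = 0.6994; ½·erfc(0.6994) = 0.1613.
C = 250 × 0.1613 = 40.3 mg/L.

40.3 mg/L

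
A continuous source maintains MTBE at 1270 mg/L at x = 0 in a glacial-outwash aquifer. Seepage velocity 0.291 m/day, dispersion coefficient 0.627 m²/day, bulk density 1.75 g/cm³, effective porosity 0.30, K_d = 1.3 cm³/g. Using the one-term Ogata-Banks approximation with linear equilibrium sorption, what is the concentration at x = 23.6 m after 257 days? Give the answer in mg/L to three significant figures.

9.60 mg/L

Retardation factor R = 1 + ρ_b·K_d/n = 1 + 1.75 × 1.3/0.30 = 8.583.
Sorption retards both mechanisms: v_R = v/R = 0.03390 m/day, D_R = D/R = 0.07305 m²/day.
v_R·t = 0.03390 × 257 = 8.7123 m; 2√(D_R t) = 8.666 m; argument = (23.6 − 8.7123)/8.666 = 1.718.
C = C₀ × ½·erfc(1.718) = 1270 × 0.007557 = 9.60 mg/L.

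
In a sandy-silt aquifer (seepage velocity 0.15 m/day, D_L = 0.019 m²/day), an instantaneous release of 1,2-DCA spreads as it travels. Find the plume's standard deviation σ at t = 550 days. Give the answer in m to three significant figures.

4.57 m

Dispersive spreading gives a Gaussian with σ² = 2Dt; advection only shifts the center.
σ = √(2 × 0.019 × 550) = 4.57 m.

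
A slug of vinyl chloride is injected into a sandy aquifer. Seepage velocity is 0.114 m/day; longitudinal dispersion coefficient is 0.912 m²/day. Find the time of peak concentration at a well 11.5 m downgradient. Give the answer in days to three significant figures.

52.7 days

For the 1D instantaneous-source solution, setting ∂C/∂t = 0 at fixed x gives v²t² + 2Dt − x² = 0, so t = (√(D² + v²x²) − D)/v².
√(D² + v²x²) = √(0.912² + 0.114² × 11.5²) = 1.597; v² = 0.012996.
t = (1.597 − 0.912)/0.012996 = 52.7 days (vs. the pure-advection estimate x/v = 101 d).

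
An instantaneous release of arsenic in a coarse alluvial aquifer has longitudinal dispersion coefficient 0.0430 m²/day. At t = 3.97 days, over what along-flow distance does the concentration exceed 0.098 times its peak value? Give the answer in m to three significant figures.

The plume is Gaussian with σ = √(2Dt) = √(2 × 0.0430 × 3.97) = 0.5843 m.
C/C_peak = exp(−Δx²/(2σ²)) = 0.098 ⇒ Δx = σ·√(−2 ln 0.098) = 0.5843 × 2.155 = 1.259 m.
Width = 2Δx = 2.52 m.

2.52 m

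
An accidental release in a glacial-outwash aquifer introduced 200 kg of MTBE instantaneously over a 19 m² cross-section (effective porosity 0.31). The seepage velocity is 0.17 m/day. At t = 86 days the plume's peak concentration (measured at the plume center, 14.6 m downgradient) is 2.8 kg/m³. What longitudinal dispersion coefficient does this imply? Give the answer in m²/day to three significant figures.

At the plume center C_max = M/(n_e·A·√(4πDt)), so D = M²/(4πt·(n_e·A·C_max)²).
n_e·A·C_max = 0.31 × 19 × 2.8 = 16.49 kg/m.
D = 200²/(4π × 86 × 16.49²) = 0.136 m²/day.

0.136 m²/day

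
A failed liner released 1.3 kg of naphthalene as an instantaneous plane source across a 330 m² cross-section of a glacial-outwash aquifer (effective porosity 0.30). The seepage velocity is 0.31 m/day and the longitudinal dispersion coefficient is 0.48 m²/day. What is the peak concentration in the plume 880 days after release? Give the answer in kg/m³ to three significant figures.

0.000180 kg/m³

The peak of an instantaneous 1D plume sits at x = vt; there the Gaussian factor is 1 and C_max = M/(n_e·A·√(4πDt)), where n_e·A is the pore area the mass is dissolved in.
√(4πDt) = √(4π × 0.48 × 880) = 72.86 m, so C_max = 1.3/(0.30 × 330 × 72.86) = 0.000180 kg/m³.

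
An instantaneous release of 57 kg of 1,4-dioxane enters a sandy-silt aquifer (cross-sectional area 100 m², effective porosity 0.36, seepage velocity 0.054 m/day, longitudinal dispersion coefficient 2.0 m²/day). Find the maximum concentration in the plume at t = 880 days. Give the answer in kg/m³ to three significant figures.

The peak of an instantaneous 1D plume sits at x = vt; there the Gaussian factor is 1 and C_max = M/(n_e·A·√(4πDt)), where n_e·A is the pore area the mass is dissolved in.
√(4πDt) = √(4π × 2.0 × 880) = 148.7 m, so C_max = 57/(0.36 × 100 × 148.7) = 0.0106 kg/m³.

0.0106 kg/m³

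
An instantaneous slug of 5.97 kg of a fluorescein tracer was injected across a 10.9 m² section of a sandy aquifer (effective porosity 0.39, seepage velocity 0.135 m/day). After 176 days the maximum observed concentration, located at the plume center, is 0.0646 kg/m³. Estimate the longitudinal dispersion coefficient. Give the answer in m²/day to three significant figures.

0.214 m²/day

At the plume center C_max = M/(n_e·A·√(4πDt)), so D = M²/(4πt·(n_e·A·C_max)²).
n_e·A·C_max = 0.39 × 10.9 × 0.0646 = 0.2746 kg/m.
D = 5.97²/(4π × 176 × 0.2746²) = 0.214 m²/day.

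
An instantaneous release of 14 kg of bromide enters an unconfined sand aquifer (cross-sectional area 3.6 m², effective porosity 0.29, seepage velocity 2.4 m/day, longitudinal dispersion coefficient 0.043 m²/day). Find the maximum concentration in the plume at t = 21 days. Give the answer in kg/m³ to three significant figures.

The peak of an instantaneous 1D plume sits at x = vt; there the Gaussian factor is 1 and C_max = M/(n_e·A·√(4πDt)), where n_e·A is the pore area the mass is dissolved in.
√(4πDt) = √(4π × 0.043 × 21) = 3.369 m, so C_max = 14/(0.29 × 3.6 × 3.369) = 3.98 kg/m³.

3.98 kg/m³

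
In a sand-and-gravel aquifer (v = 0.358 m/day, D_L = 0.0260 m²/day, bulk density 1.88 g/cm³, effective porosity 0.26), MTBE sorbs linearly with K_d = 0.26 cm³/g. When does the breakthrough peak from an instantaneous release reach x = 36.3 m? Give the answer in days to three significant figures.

291 days

Retardation factor R = 1 + ρ_b·K_d/n = 1 + 1.88 × 0.26/0.26 = 2.880.
Sorption retards both mechanisms: v_R = v/R = 0.1243 m/day, D_R = D/R = 0.009028 m²/day.
Peak time from v_R²t² + 2D_R t − x² = 0: t = (√(D_R² + v_R²x²) − D_R)/v_R².
√(D_R² + v_R²x²) = √(0.009028² + 0.1243² × 36.3²) = 4.512; v_R² = 0.01545.
t = (4.512 − 0.009028)/0.01545 = 291 days.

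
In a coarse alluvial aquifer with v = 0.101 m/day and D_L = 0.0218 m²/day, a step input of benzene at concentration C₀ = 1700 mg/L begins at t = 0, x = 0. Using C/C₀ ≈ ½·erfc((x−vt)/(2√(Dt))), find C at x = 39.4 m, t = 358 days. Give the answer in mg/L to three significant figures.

For a continuous step input, C/C₀ ≈ ½·erfc((x−vt)/(2√(Dt))).
vt = 0.101 × 358 = 36.158 m and 2√(Dt) = 2√(0.0218 × 358) = 5.587 m.
Argument (x−vt)/(2√(Dt)) = (39.4 − 36.158)/5.587 = 0.5803; ½·erfc(0.5803) = 0.2059.
C = 1700 × 0.2059 = 350 mg/L.

350 mg/L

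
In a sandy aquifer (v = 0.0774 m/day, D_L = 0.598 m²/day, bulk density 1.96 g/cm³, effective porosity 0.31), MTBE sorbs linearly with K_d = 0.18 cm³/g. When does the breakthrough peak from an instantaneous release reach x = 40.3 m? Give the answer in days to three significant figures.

920 days

Retardation factor R = 1 + ρ_b·K_d/n = 1 + 1.96 × 0.18/0.31 = 2.138.
Sorption retards both mechanisms: v_R = v/R = 0.03620 m/day, D_R = D/R = 0.2797 m²/day.
Peak time from v_R²t² + 2D_R t − x² = 0: t = (√(D_R² + v_R²x²) − D_R)/v_R².
√(D_R² + v_R²x²) = √(0.2797² + 0.03620² × 40.3²) = 1.485; v_R² = 0.001310.
t = (1.485 − 0.2797)/0.001310 = 920 days.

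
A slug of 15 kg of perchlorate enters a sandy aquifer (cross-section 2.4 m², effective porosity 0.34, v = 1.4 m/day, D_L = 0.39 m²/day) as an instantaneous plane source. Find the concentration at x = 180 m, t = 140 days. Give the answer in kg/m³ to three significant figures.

0.217 kg/m³

For an instantaneous plane source, C(x,t) = M/(n_e·A·√(4πDt)) · exp(−(x−vt)²/(4Dt)), with n_e·A the pore (flow) area.
Plume center vt = 1.4 × 140 = 196 m, so the well at 180 m is 16 m upgradient of the peak.
√(4πDt) = 26.19 m, giving peak height M/(n_e·A·√(4πDt)) = 15/(0.34 × 2.4 × 26.19) = 0.7019 kg/m³.
(x−vt)²/(4Dt) = (-16)²/(4 × 0.39 × 140) = 1.172; exp(−1.172) = 0.3097.
C = 0.7019 × 0.3097 = 0.217 kg/m³.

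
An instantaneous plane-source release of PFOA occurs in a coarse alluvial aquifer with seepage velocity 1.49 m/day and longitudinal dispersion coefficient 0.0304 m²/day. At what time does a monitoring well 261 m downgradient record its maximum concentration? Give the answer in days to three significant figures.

175 days

For the 1D instantaneous-source solution, setting ∂C/∂t = 0 at fixed x gives v²t² + 2Dt − x² = 0, so t = (√(D² + v²x²) − D)/v².
√(D² + v²x²) = √(0.0304² + 1.49² × 261²) = 388.9; v² = 2.2201.
t = (388.9 − 0.0304)/2.2201 = 175 days (vs. the pure-advection estimate x/v = 175 d).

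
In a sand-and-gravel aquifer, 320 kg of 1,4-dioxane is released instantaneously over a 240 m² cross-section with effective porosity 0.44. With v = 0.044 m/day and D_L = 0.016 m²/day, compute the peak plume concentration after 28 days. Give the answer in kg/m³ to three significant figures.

The peak of an instantaneous 1D plume sits at x = vt; there the Gaussian factor is 1 and C_max = M/(n_e·A·√(4πDt)), where n_e·A is the pore area the mass is dissolved in.
√(4πDt) = √(4π × 0.016 × 28) = 2.373 m, so C_max = 320/(0.44 × 240 × 2.373) = 1.28 kg/m³.

1.28 kg/m³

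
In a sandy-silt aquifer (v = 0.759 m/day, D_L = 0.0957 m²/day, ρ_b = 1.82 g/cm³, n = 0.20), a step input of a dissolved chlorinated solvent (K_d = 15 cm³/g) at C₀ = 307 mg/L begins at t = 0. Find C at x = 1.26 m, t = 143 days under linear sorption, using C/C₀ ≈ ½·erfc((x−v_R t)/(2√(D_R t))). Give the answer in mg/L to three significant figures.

Retardation factor R = 1 + ρ_b·K_d/n = 1 + 1.82 × 15/0.20 = 137.5.
Sorption retards both mechanisms: v_R = v/R = 0.005520 m/day, D_R = D/R = 0.0006960 m²/day.
v_R·t = 0.005520 × 143 = 0.78936 m; 2√(D_R t) = 0.6310 m; argument = (1.26 − 0.78936)/0.6310 = 0.7459.
C = C₀ × ½·erfc(0.7459) = 307 × 0.1457 = 44.7 mg/L.

44.7 mg/L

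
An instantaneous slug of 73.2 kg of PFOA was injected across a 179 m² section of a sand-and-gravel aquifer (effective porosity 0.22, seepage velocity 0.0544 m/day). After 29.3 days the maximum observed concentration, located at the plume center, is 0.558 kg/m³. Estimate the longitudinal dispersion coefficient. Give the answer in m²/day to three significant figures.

0.0301 m²/day

At the plume center C_max = M/(n_e·A·√(4πDt)), so D = M²/(4πt·(n_e·A·C_max)²).
n_e·A·C_max = 0.22 × 179 × 0.558 = 21.97 kg/m.
D = 73.2²/(4π × 29.3 × 21.97²) = 0.0301 m²/day.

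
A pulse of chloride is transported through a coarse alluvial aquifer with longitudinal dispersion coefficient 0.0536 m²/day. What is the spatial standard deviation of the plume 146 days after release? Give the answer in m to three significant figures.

Dispersive spreading gives a Gaussian with σ² = 2Dt; advection only shifts the center.
σ = √(2 × 0.0536 × 146) = 3.96 m.

3.96 m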